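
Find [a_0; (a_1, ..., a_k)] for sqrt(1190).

Write x_i = (sqrt(1190) + m_i)/d_i with (m_0, d_0) = (0, 1). a_0 = floor(sqrt(1190)) = 34, since 34^2 = 1156 <= 1190 < 1225 = 35^2.
Iterate m_{i+1} = d_i*a_i - m_i, d_{i+1} = (1190 - m_{i+1}^2)/d_i, a_{i+1} = floor((a_0 + m_{i+1})/d_{i+1}):
  m_1 = 1*34 - 0 = 34, d_1 = (1190 - 34^2)/1 = 34/1 = 34, a_1 = floor((34 + 34)/34) = 2.
  m_2 = 34*2 - 34 = 34, d_2 = (1190 - 34^2)/34 = 34/34 = 1, a_2 = floor((34 + 34)/1) = 68.
  m_3 = 1*68 - 34 = 34, d_3 = (1190 - 34^2)/1 = 34/1 = 34: (m_3, d_3) = (m_1, d_1) = (34, 34), so from here the quotients repeat a_1, a_2; the period length is 2.
Hence the expansion of sqrt(1190) is a_0 = 34 followed by the repeating block 2, 68 (period 2).

[34; (2, 68)]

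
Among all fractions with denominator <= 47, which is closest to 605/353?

Expand x = 605/353 as a continued fraction with the Euclidean algorithm:
  605 = 1*353 + 252, so a_0 = 1.
  353 = 1*252 + 101, so a_1 = 1.
  252 = 2*101 + 50, so a_2 = 2.
  101 = 2*50 + 1, so a_3 = 2.
  50 = 50*1 + 0, so a_4 = 50.
so x = [1; 1, 2, 2, 50].
Convergents (p_i = a_i*p_{i-1} + p_{i-2}, q_i = a_i*q_{i-1} + q_{i-2} with p_{-2}=0, p_{-1}=1, q_{-2}=1, q_{-1}=0), until the denominator exceeds 47:
  i=0: a_0=1, p_0 = 1*1 + 0 = 1, q_0 = 1*0 + 1 = 1.
  i=1: a_1=1, p_1 = 1*1 + 1 = 2, q_1 = 1*1 + 0 = 1.
  i=2: a_2=2, p_2 = 2*2 + 1 = 5, q_2 = 2*1 + 1 = 3.
  i=3: a_3=2, p_3 = 2*5 + 2 = 12, q_3 = 2*3 + 1 = 7.
  i=4: a_4=50, p_4 = 50*12 + 5 = 605, q_4 = 50*7 + 3 = 353.
q_4 = 353 > 47, so the last convergent with denominator <= 47 is p_3/q_3 = 12/7.
The closest fraction with denominator <= 47 is either p_3/q_3 or the intermediate fraction (k*p_3 + p_2)/(k*q_3 + q_2) with the largest k >= 1 whose denominator stays <= 47; these approach x as k grows, and every other convergent or intermediate fraction in range is farther away.
Largest k: floor((47 - q_2)/q_3) = floor((47 - 3)/7) = 6.
That gives (6*12 + 5)/(6*7 + 3) = 77/45.
Compare the errors: |x - 12/7| = |605*7 - 12*353|/(353*7) = 1/2471, and |x - 77/45| = |605*45 - 77*353|/(353*45) = 44/15885.
Cross-multiplying, 1*15885 = 15885 < 108724 = 44*2471, so 1/2471 is smaller: the convergent 12/7 is closer to x than 77/45.

12/7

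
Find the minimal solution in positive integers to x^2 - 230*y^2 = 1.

First expand sqrt(230) as a continued fraction. With x_i = (sqrt(230) + m_i)/d_i and (m_0, d_0) = (0, 1): a_0 = floor(sqrt(230)) = 15, since 15^2 = 225 <= 230 < 256 = 16^2.
Iterate m_{i+1} = d_i*a_i - m_i, d_{i+1} = (230 - m_{i+1}^2)/d_i, a_{i+1} = floor((a_0 + m_{i+1})/d_{i+1}):
  m_1 = 1*15 - 0 = 15, d_1 = (230 - 15^2)/1 = 5/1 = 5, a_1 = floor((15 + 15)/5) = 6.
  m_2 = 5*6 - 15 = 15, d_2 = (230 - 15^2)/5 = 5/5 = 1, a_2 = floor((15 + 15)/1) = 30.
  m_3 = 1*30 - 15 = 15, d_3 = (230 - 15^2)/1 = 5/1 = 5: (m_3, d_3) = (m_1, d_1) = (15, 5), so from here the quotients repeat a_1, a_2; the period length is 2.
So sqrt(230) = [15; (6, 30)] with period length k = 2.
k is even, so the fundamental solution of x^2 - 230y^2 = 1 is (p_{k-1}, q_{k-1}) = (p_1, q_1); compute convergents through index 1.
Convergents (p_i = a_i*p_{i-1} + p_{i-2}, q_i = a_i*q_{i-1} + q_{i-2} with p_{-2}=0, p_{-1}=1, q_{-2}=1, q_{-1}=0):
  i=0: a_0=15, p_0 = 15*1 + 0 = 15, q_0 = 15*0 + 1 = 1.
  i=1: a_1=6, p_1 = 6*15 + 1 = 91, q_1 = 6*1 + 0 = 6.
Check: 91^2 - 230*6^2 = 8281 - 8280 = 1, so (x, y) = (91, 6) solves the equation, and by the theorem it is the least positive solution.

(x, y) = (91, 6)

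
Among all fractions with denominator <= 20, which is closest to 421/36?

Expand x = 421/36 as a continued fraction with the Euclidean algorithm:
  421 = 11*36 + 25, so a_0 = 11.
  36 = 1*25 + 11, so a_1 = 1.
  25 = 2*11 + 3, so a_2 = 2.
  11 = 3*3 + 2, so a_3 = 3.
  3 = 1*2 + 1, so a_4 = 1.
  2 = 2*1 + 0, so a_5 = 2.
so x = [11; 1, 2, 3, 1, 2].
Convergents (p_i = a_i*p_{i-1} + p_{i-2}, q_i = a_i*q_{i-1} + q_{i-2} with p_{-2}=0, p_{-1}=1, q_{-2}=1, q_{-1}=0), until the denominator exceeds 20:
  i=0: a_0=11, p_0 = 11*1 + 0 = 11, q_0 = 11*0 + 1 = 1.
  i=1: a_1=1, p_1 = 1*11 + 1 = 12, q_1 = 1*1 + 0 = 1.
  i=2: a_2=2, p_2 = 2*12 + 11 = 35, q_2 = 2*1 + 1 = 3.
  i=3: a_3=3, p_3 = 3*35 + 12 = 117, q_3 = 3*3 + 1 = 10.
  i=4: a_4=1, p_4 = 1*117 + 35 = 152, q_4 = 1*10 + 3 = 13.
  i=5: a_5=2, p_5 = 2*152 + 117 = 421, q_5 = 2*13 + 10 = 36.
q_5 = 36 > 20, so the last convergent with denominator <= 20 is p_4/q_4 = 152/13.
The closest fraction with denominator <= 20 is either p_4/q_4 or the intermediate fraction (k*p_4 + p_3)/(k*q_4 + q_3) with the largest k >= 1 whose denominator stays <= 20; these approach x as k grows, and every other convergent or intermediate fraction in range is farther away.
Largest k: floor((20 - q_3)/q_4) = floor((20 - 10)/13) = 0.
Since k = 0, no intermediate fraction beyond p_4/q_4 has denominator <= 20, so the convergent 152/13 is the closest (its error is |421*13 - 152*36|/(36*13) = 1/468).

152/13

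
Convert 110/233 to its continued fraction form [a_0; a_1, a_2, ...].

Run the Euclidean algorithm on 110 and 233; the successive quotients are the partial quotients a_0, a_1, ... (each step inverts the fractional part left over by the previous one):
  110 = 0*233 + 110, so a_0 = 0.
  233 = 2*110 + 13, so a_1 = 2.
  110 = 8*13 + 6, so a_2 = 8.
  13 = 2*6 + 1, so a_3 = 2.
  6 = 6*1 + 0, so a_4 = 6.
The remainder reaches 0 after 5 divisions, so the expansion has 5 partial quotients, read off in order.

[0; 2, 8, 2, 6]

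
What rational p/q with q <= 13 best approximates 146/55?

Expand x = 146/55 as a continued fraction with the Euclidean algorithm:
  146 = 2*55 + 36, so a_0 = 2.
  55 = 1*36 + 19, so a_1 = 1.
  36 = 1*19 + 17, so a_2 = 1.
  19 = 1*17 + 2, so a_3 = 1.
  17 = 8*2 + 1, so a_4 = 8.
  2 = 2*1 + 0, so a_5 = 2.
so x = [2; 1, 1, 1, 8, 2].
Convergents (p_i = a_i*p_{i-1} + p_{i-2}, q_i = a_i*q_{i-1} + q_{i-2} with p_{-2}=0, p_{-1}=1, q_{-2}=1, q_{-1}=0), until the denominator exceeds 13:
  i=0: a_0=2, p_0 = 2*1 + 0 = 2, q_0 = 2*0 + 1 = 1.
  i=1: a_1=1, p_1 = 1*2 + 1 = 3, q_1 = 1*1 + 0 = 1.
  i=2: a_2=1, p_2 = 1*3 + 2 = 5, q_2 = 1*1 + 1 = 2.
  i=3: a_3=1, p_3 = 1*5 + 3 = 8, q_3 = 1*2 + 1 = 3.
  i=4: a_4=8, p_4 = 8*8 + 5 = 69, q_4 = 8*3 + 2 = 26.
q_4 = 26 > 13, so the last convergent with denominator <= 13 is p_3/q_3 = 8/3.
The closest fraction with denominator <= 13 is either p_3/q_3 or the intermediate fraction (k*p_3 + p_2)/(k*q_3 + q_2) with the largest k >= 1 whose denominator stays <= 13; these approach x as k grows, and every other convergent or intermediate fraction in range is farther away.
Largest k: floor((13 - q_2)/q_3) = floor((13 - 2)/3) = 3.
That gives (3*8 + 5)/(3*3 + 2) = 29/11.
Compare the errors: |x - 8/3| = |146*3 - 8*55|/(55*3) = 2/165, and |x - 29/11| = |146*11 - 29*55|/(55*11) = 11/605.
Cross-multiplying, 2*605 = 1210 < 1815 = 11*165, so 2/165 is smaller: the convergent 8/3 is closer to x than 29/11.

8/3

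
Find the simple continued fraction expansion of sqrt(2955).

[54; (2, 1, 3, 1, 1, 17, 1, 1, 3, 1, 2, 108)]

Write x_i = (sqrt(2955) + m_i)/d_i with (m_0, d_0) = (0, 1). a_0 = floor(sqrt(2955)) = 54, since 54^2 = 2916 <= 2955 < 3025 = 55^2.
Iterate m_{i+1} = d_i*a_i - m_i, d_{i+1} = (2955 - m_{i+1}^2)/d_i, a_{i+1} = floor((a_0 + m_{i+1})/d_{i+1}):
  m_1 = 1*54 - 0 = 54, d_1 = (2955 - 54^2)/1 = 39/1 = 39, a_1 = floor((54 + 54)/39) = 2.
  m_2 = 39*2 - 54 = 24, d_2 = (2955 - 24^2)/39 = 2379/39 = 61, a_2 = floor((54 + 24)/61) = 1.
  m_3 = 61*1 - 24 = 37, d_3 = (2955 - 37^2)/61 = 1586/61 = 26, a_3 = floor((54 + 37)/26) = 3.
  m_4 = 26*3 - 37 = 41, d_4 = (2955 - 41^2)/26 = 1274/26 = 49, a_4 = floor((54 + 41)/49) = 1.
  m_5 = 49*1 - 41 = 8, d_5 = (2955 - 8^2)/49 = 2891/49 = 59, a_5 = floor((54 + 8)/59) = 1.
  m_6 = 59*1 - 8 = 51, d_6 = (2955 - 51^2)/59 = 354/59 = 6, a_6 = floor((54 + 51)/6) = 17.
  m_7 = 6*17 - 51 = 51, d_7 = (2955 - 51^2)/6 = 354/6 = 59, a_7 = floor((54 + 51)/59) = 1.
  m_8 = 59*1 - 51 = 8, d_8 = (2955 - 8^2)/59 = 2891/59 = 49, a_8 = floor((54 + 8)/49) = 1.
  m_9 = 49*1 - 8 = 41, d_9 = (2955 - 41^2)/49 = 1274/49 = 26, a_9 = floor((54 + 41)/26) = 3.
  m_10 = 26*3 - 41 = 37, d_10 = (2955 - 37^2)/26 = 1586/26 = 61, a_10 = floor((54 + 37)/61) = 1.
  m_11 = 61*1 - 37 = 24, d_11 = (2955 - 24^2)/61 = 2379/61 = 39, a_11 = floor((54 + 24)/39) = 2.
  m_12 = 39*2 - 24 = 54, d_12 = (2955 - 54^2)/39 = 39/39 = 1, a_12 = floor((54 + 54)/1) = 108.
  m_13 = 1*108 - 54 = 54, d_13 = (2955 - 54^2)/1 = 39/1 = 39: (m_13, d_13) = (m_1, d_1) = (54, 39), so from here the quotients repeat a_1, ..., a_12; the period length is 12.
Hence the expansion of sqrt(2955) is a_0 = 54 followed by the repeating block 2, 1, 3, 1, 1, 17, 1, 1, 3, 1, 2, 108 (period 12).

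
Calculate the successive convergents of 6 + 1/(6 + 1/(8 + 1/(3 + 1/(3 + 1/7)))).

Using the convergent recurrence p_i = a_i*p_{i-1} + p_{i-2}, q_i = a_i*q_{i-1} + q_{i-2} with p_{-2}=0, p_{-1}=1, q_{-2}=1, q_{-1}=0:
  i=0: a_0=6, p_0 = 6*1 + 0 = 6, q_0 = 6*0 + 1 = 1.
  i=1: a_1=6, p_1 = 6*6 + 1 = 37, q_1 = 6*1 + 0 = 6.
  i=2: a_2=8, p_2 = 8*37 + 6 = 302, q_2 = 8*6 + 1 = 49.
  i=3: a_3=3, p_3 = 3*302 + 37 = 943, q_3 = 3*49 + 6 = 153.
  i=4: a_4=3, p_4 = 3*943 + 302 = 3131, q_4 = 3*153 + 49 = 508.
  i=5: a_5=7, p_5 = 7*3131 + 943 = 22860, q_5 = 7*508 + 153 = 3709.

6/1, 37/6, 302/49, 943/153, 3131/508, 22860/3709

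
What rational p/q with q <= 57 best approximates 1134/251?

253/56

Expand x = 1134/251 as a continued fraction with the Euclidean algorithm:
  1134 = 4*251 + 130, so a_0 = 4.
  251 = 1*130 + 121, so a_1 = 1.
  130 = 1*121 + 9, so a_2 = 1.
  121 = 13*9 + 4, so a_3 = 13.
  9 = 2*4 + 1, so a_4 = 2.
  4 = 4*1 + 0, so a_5 = 4.
so x = [4; 1, 1, 13, 2, 4].
Convergents (p_i = a_i*p_{i-1} + p_{i-2}, q_i = a_i*q_{i-1} + q_{i-2} with p_{-2}=0, p_{-1}=1, q_{-2}=1, q_{-1}=0), until the denominator exceeds 57:
  i=0: a_0=4, p_0 = 4*1 + 0 = 4, q_0 = 4*0 + 1 = 1.
  i=1: a_1=1, p_1 = 1*4 + 1 = 5, q_1 = 1*1 + 0 = 1.
  i=2: a_2=1, p_2 = 1*5 + 4 = 9, q_2 = 1*1 + 1 = 2.
  i=3: a_3=13, p_3 = 13*9 + 5 = 122, q_3 = 13*2 + 1 = 27.
  i=4: a_4=2, p_4 = 2*122 + 9 = 253, q_4 = 2*27 + 2 = 56.
  i=5: a_5=4, p_5 = 4*253 + 122 = 1134, q_5 = 4*56 + 27 = 251.
q_5 = 251 > 57, so the last convergent with denominator <= 57 is p_4/q_4 = 253/56.
The closest fraction with denominator <= 57 is either p_4/q_4 or the intermediate fraction (k*p_4 + p_3)/(k*q_4 + q_3) with the largest k >= 1 whose denominator stays <= 57; these approach x as k grows, and every other convergent or intermediate fraction in range is farther away.
Largest k: floor((57 - q_3)/q_4) = floor((57 - 27)/56) = 0.
Since k = 0, no intermediate fraction beyond p_4/q_4 has denominator <= 57, so the convergent 253/56 is the closest (its error is |1134*56 - 253*251|/(251*56) = 1/14056).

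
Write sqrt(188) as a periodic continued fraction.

Write x_i = (sqrt(188) + m_i)/d_i with (m_0, d_0) = (0, 1). a_0 = floor(sqrt(188)) = 13, since 13^2 = 169 <= 188 < 196 = 14^2.
Iterate m_{i+1} = d_i*a_i - m_i, d_{i+1} = (188 - m_{i+1}^2)/d_i, a_{i+1} = floor((a_0 + m_{i+1})/d_{i+1}):
  m_1 = 1*13 - 0 = 13, d_1 = (188 - 13^2)/1 = 19/1 = 19, a_1 = floor((13 + 13)/19) = 1.
  m_2 = 19*1 - 13 = 6, d_2 = (188 - 6^2)/19 = 152/19 = 8, a_2 = floor((13 + 6)/8) = 2.
  m_3 = 8*2 - 6 = 10, d_3 = (188 - 10^2)/8 = 88/8 = 11, a_3 = floor((13 + 10)/11) = 2.
  m_4 = 11*2 - 10 = 12, d_4 = (188 - 12^2)/11 = 44/11 = 4, a_4 = floor((13 + 12)/4) = 6.
  m_5 = 4*6 - 12 = 12, d_5 = (188 - 12^2)/4 = 44/4 = 11, a_5 = floor((13 + 12)/11) = 2.
  m_6 = 11*2 - 12 = 10, d_6 = (188 - 10^2)/11 = 88/11 = 8, a_6 = floor((13 + 10)/8) = 2.
  m_7 = 8*2 - 10 = 6, d_7 = (188 - 6^2)/8 = 152/8 = 19, a_7 = floor((13 + 6)/19) = 1.
  m_8 = 19*1 - 6 = 13, d_8 = (188 - 13^2)/19 = 19/19 = 1, a_8 = floor((13 + 13)/1) = 26.
  m_9 = 1*26 - 13 = 13, d_9 = (188 - 13^2)/1 = 19/1 = 19: (m_9, d_9) = (m_1, d_1) = (13, 19), so from here the quotients repeat a_1, ..., a_8; the period length is 8.
Hence the expansion of sqrt(188) is a_0 = 13 followed by the repeating block 1, 2, 2, 6, 2, 2, 1, 26 (period 8).

[13; (1, 2, 2, 6, 2, 2, 1, 26)]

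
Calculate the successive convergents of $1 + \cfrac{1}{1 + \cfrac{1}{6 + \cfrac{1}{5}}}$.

1/1, 2/1, 13/7, 67/36

Using the convergent recurrence p_i = a_i*p_{i-1} + p_{i-2}, q_i = a_i*q_{i-1} + q_{i-2} with p_{-2}=0, p_{-1}=1, q_{-2}=1, q_{-1}=0:
  i=0: a_0=1, p_0 = 1*1 + 0 = 1, q_0 = 1*0 + 1 = 1.
  i=1: a_1=1, p_1 = 1*1 + 1 = 2, q_1 = 1*1 + 0 = 1.
  i=2: a_2=6, p_2 = 6*2 + 1 = 13, q_2 = 6*1 + 1 = 7.
  i=3: a_3=5, p_3 = 5*13 + 2 = 67, q_3 = 5*7 + 1 = 36.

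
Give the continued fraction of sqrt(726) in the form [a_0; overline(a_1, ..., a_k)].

Write x_i = (sqrt(726) + m_i)/d_i with (m_0, d_0) = (0, 1). a_0 = floor(sqrt(726)) = 26, since 26^2 = 676 <= 726 < 729 = 27^2.
Iterate m_{i+1} = d_i*a_i - m_i, d_{i+1} = (726 - m_{i+1}^2)/d_i, a_{i+1} = floor((a_0 + m_{i+1})/d_{i+1}):
  m_1 = 1*26 - 0 = 26, d_1 = (726 - 26^2)/1 = 50/1 = 50, a_1 = floor((26 + 26)/50) = 1.
  m_2 = 50*1 - 26 = 24, d_2 = (726 - 24^2)/50 = 150/50 = 3, a_2 = floor((26 + 24)/3) = 16.
  m_3 = 3*16 - 24 = 24, d_3 = (726 - 24^2)/3 = 150/3 = 50, a_3 = floor((26 + 24)/50) = 1.
  m_4 = 50*1 - 24 = 26, d_4 = (726 - 26^2)/50 = 50/50 = 1, a_4 = floor((26 + 26)/1) = 52.
  m_5 = 1*52 - 26 = 26, d_5 = (726 - 26^2)/1 = 50/1 = 50: (m_5, d_5) = (m_1, d_1) = (26, 50), so from here the quotients repeat a_1, ..., a_4; the period length is 4.
Hence the expansion of sqrt(726) is a_0 = 26 followed by the repeating block 1, 16, 1, 52 (period 4).

[26; overline(1, 16, 1, 52)]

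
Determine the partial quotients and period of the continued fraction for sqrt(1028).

[32; (16, 64)]

Write x_i = (sqrt(1028) + m_i)/d_i with (m_0, d_0) = (0, 1). a_0 = floor(sqrt(1028)) = 32, since 32^2 = 1024 <= 1028 < 1089 = 33^2.
Iterate m_{i+1} = d_i*a_i - m_i, d_{i+1} = (1028 - m_{i+1}^2)/d_i, a_{i+1} = floor((a_0 + m_{i+1})/d_{i+1}):
  m_1 = 1*32 - 0 = 32, d_1 = (1028 - 32^2)/1 = 4/1 = 4, a_1 = floor((32 + 32)/4) = 16.
  m_2 = 4*16 - 32 = 32, d_2 = (1028 - 32^2)/4 = 4/4 = 1, a_2 = floor((32 + 32)/1) = 64.
  m_3 = 1*64 - 32 = 32, d_3 = (1028 - 32^2)/1 = 4/1 = 4: (m_3, d_3) = (m_1, d_1) = (32, 4), so from here the quotients repeat a_1, a_2; the period length is 2.
Hence the expansion of sqrt(1028) is a_0 = 32 followed by the repeating block 16, 64 (period 2).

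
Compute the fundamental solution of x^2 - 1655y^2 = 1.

First expand sqrt(1655) as a continued fraction. With x_i = (sqrt(1655) + m_i)/d_i and (m_0, d_0) = (0, 1): a_0 = floor(sqrt(1655)) = 40, since 40^2 = 1600 <= 1655 < 1681 = 41^2.
Iterate m_{i+1} = d_i*a_i - m_i, d_{i+1} = (1655 - m_{i+1}^2)/d_i, a_{i+1} = floor((a_0 + m_{i+1})/d_{i+1}):
  m_1 = 1*40 - 0 = 40, d_1 = (1655 - 40^2)/1 = 55/1 = 55, a_1 = floor((40 + 40)/55) = 1.
  m_2 = 55*1 - 40 = 15, d_2 = (1655 - 15^2)/55 = 1430/55 = 26, a_2 = floor((40 + 15)/26) = 2.
  m_3 = 26*2 - 15 = 37, d_3 = (1655 - 37^2)/26 = 286/26 = 11, a_3 = floor((40 + 37)/11) = 7.
  m_4 = 11*7 - 37 = 40, d_4 = (1655 - 40^2)/11 = 55/11 = 5, a_4 = floor((40 + 40)/5) = 16.
  m_5 = 5*16 - 40 = 40, d_5 = (1655 - 40^2)/5 = 55/5 = 11, a_5 = floor((40 + 40)/11) = 7.
  m_6 = 11*7 - 40 = 37, d_6 = (1655 - 37^2)/11 = 286/11 = 26, a_6 = floor((40 + 37)/26) = 2.
  m_7 = 26*2 - 37 = 15, d_7 = (1655 - 15^2)/26 = 1430/26 = 55, a_7 = floor((40 + 15)/55) = 1.
  m_8 = 55*1 - 15 = 40, d_8 = (1655 - 40^2)/55 = 55/55 = 1, a_8 = floor((40 + 40)/1) = 80.
  m_9 = 1*80 - 40 = 40, d_9 = (1655 - 40^2)/1 = 55/1 = 55: (m_9, d_9) = (m_1, d_1) = (40, 55), so from here the quotients repeat a_1, ..., a_8; the period length is 8.
So sqrt(1655) = [40; (1, 2, 7, 16, 7, 2, 1, 80)] with period length k = 8.
k is even, so the fundamental solution of x^2 - 1655y^2 = 1 is (p_{k-1}, q_{k-1}) = (p_7, q_7); compute convergents through index 7.
Convergents (p_i = a_i*p_{i-1} + p_{i-2}, q_i = a_i*q_{i-1} + q_{i-2} with p_{-2}=0, p_{-1}=1, q_{-2}=1, q_{-1}=0):
  i=0: a_0=40, p_0 = 40*1 + 0 = 40, q_0 = 40*0 + 1 = 1.
  i=1: a_1=1, p_1 = 1*40 + 1 = 41, q_1 = 1*1 + 0 = 1.
  i=2: a_2=2, p_2 = 2*41 + 40 = 122, q_2 = 2*1 + 1 = 3.
  i=3: a_3=7, p_3 = 7*122 + 41 = 895, q_3 = 7*3 + 1 = 22.
  i=4: a_4=16, p_4 = 16*895 + 122 = 14442, q_4 = 16*22 + 3 = 355.
  i=5: a_5=7, p_5 = 7*14442 + 895 = 101989, q_5 = 7*355 + 22 = 2507.
  i=6: a_6=2, p_6 = 2*101989 + 14442 = 218420, q_6 = 2*2507 + 355 = 5369.
  i=7: a_7=1, p_7 = 1*218420 + 101989 = 320409, q_7 = 1*5369 + 2507 = 7876.
Check: 320409^2 - 1655*7876^2 = 102661927281 - 102661927280 = 1, so (x, y) = (320409, 7876) solves the equation, and by the theorem it is the least positive solution.

(x, y) = (320409, 7876)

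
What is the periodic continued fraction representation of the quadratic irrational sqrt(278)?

Write x_i = (sqrt(278) + m_i)/d_i with (m_0, d_0) = (0, 1). a_0 = floor(sqrt(278)) = 16, since 16^2 = 256 <= 278 < 289 = 17^2.
Iterate m_{i+1} = d_i*a_i - m_i, d_{i+1} = (278 - m_{i+1}^2)/d_i, a_{i+1} = floor((a_0 + m_{i+1})/d_{i+1}):
  m_1 = 1*16 - 0 = 16, d_1 = (278 - 16^2)/1 = 22/1 = 22, a_1 = floor((16 + 16)/22) = 1.
  m_2 = 22*1 - 16 = 6, d_2 = (278 - 6^2)/22 = 242/22 = 11, a_2 = floor((16 + 6)/11) = 2.
  m_3 = 11*2 - 6 = 16, d_3 = (278 - 16^2)/11 = 22/11 = 2, a_3 = floor((16 + 16)/2) = 16.
  m_4 = 2*16 - 16 = 16, d_4 = (278 - 16^2)/2 = 22/2 = 11, a_4 = floor((16 + 16)/11) = 2.
  m_5 = 11*2 - 16 = 6, d_5 = (278 - 6^2)/11 = 242/11 = 22, a_5 = floor((16 + 6)/22) = 1.
  m_6 = 22*1 - 6 = 16, d_6 = (278 - 16^2)/22 = 22/22 = 1, a_6 = floor((16 + 16)/1) = 32.
  m_7 = 1*32 - 16 = 16, d_7 = (278 - 16^2)/1 = 22/1 = 22: (m_7, d_7) = (m_1, d_1) = (16, 22), so from here the quotients repeat a_1, ..., a_6; the period length is 6.
Hence the expansion of sqrt(278) is a_0 = 16 followed by the repeating block 1, 2, 16, 2, 1, 32 (period 6).

[16; (1, 2, 16, 2, 1, 32)]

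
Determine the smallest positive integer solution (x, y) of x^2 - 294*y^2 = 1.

(x, y) = (4801, 280)

First expand sqrt(294) as a continued fraction. With x_i = (sqrt(294) + m_i)/d_i and (m_0, d_0) = (0, 1): a_0 = floor(sqrt(294)) = 17, since 17^2 = 289 <= 294 < 324 = 18^2.
Iterate m_{i+1} = d_i*a_i - m_i, d_{i+1} = (294 - m_{i+1}^2)/d_i, a_{i+1} = floor((a_0 + m_{i+1})/d_{i+1}):
  m_1 = 1*17 - 0 = 17, d_1 = (294 - 17^2)/1 = 5/1 = 5, a_1 = floor((17 + 17)/5) = 6.
  m_2 = 5*6 - 17 = 13, d_2 = (294 - 13^2)/5 = 125/5 = 25, a_2 = floor((17 + 13)/25) = 1.
  m_3 = 25*1 - 13 = 12, d_3 = (294 - 12^2)/25 = 150/25 = 6, a_3 = floor((17 + 12)/6) = 4.
  m_4 = 6*4 - 12 = 12, d_4 = (294 - 12^2)/6 = 150/6 = 25, a_4 = floor((17 + 12)/25) = 1.
  m_5 = 25*1 - 12 = 13, d_5 = (294 - 13^2)/25 = 125/25 = 5, a_5 = floor((17 + 13)/5) = 6.
  m_6 = 5*6 - 13 = 17, d_6 = (294 - 17^2)/5 = 5/5 = 1, a_6 = floor((17 + 17)/1) = 34.
  m_7 = 1*34 - 17 = 17, d_7 = (294 - 17^2)/1 = 5/1 = 5: (m_7, d_7) = (m_1, d_1) = (17, 5), so from here the quotients repeat a_1, ..., a_6; the period length is 6.
So sqrt(294) = [17; (6, 1, 4, 1, 6, 34)] with period length k = 6.
k is even, so the fundamental solution of x^2 - 294y^2 = 1 is (p_{k-1}, q_{k-1}) = (p_5, q_5); compute convergents through index 5.
Convergents (p_i = a_i*p_{i-1} + p_{i-2}, q_i = a_i*q_{i-1} + q_{i-2} with p_{-2}=0, p_{-1}=1, q_{-2}=1, q_{-1}=0):
  i=0: a_0=17, p_0 = 17*1 + 0 = 17, q_0 = 17*0 + 1 = 1.
  i=1: a_1=6, p_1 = 6*17 + 1 = 103, q_1 = 6*1 + 0 = 6.
  i=2: a_2=1, p_2 = 1*103 + 17 = 120, q_2 = 1*6 + 1 = 7.
  i=3: a_3=4, p_3 = 4*120 + 103 = 583, q_3 = 4*7 + 6 = 34.
  i=4: a_4=1, p_4 = 1*583 + 120 = 703, q_4 = 1*34 + 7 = 41.
  i=5: a_5=6, p_5 = 6*703 + 583 = 4801, q_5 = 6*41 + 34 = 280.
Check: 4801^2 - 294*280^2 = 23049601 - 23049600 = 1, so (x, y) = (4801, 280) solves the equation, and by the theorem it is the least positive solution.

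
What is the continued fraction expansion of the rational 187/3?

Run the Euclidean algorithm on 187 and 3; the successive quotients are the partial quotients a_0, a_1, ... (each step inverts the fractional part left over by the previous one):
  187 = 62*3 + 1, so a_0 = 62.
  3 = 3*1 + 0, so a_1 = 3.
The remainder reaches 0 after 2 divisions, so the expansion has 2 partial quotients, read off in order.

[62; 3]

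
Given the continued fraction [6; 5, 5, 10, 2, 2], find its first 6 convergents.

Using the convergent recurrence p_i = a_i*p_{i-1} + p_{i-2}, q_i = a_i*q_{i-1} + q_{i-2} with p_{-2}=0, p_{-1}=1, q_{-2}=1, q_{-1}=0:
  i=0: a_0=6, p_0 = 6*1 + 0 = 6, q_0 = 6*0 + 1 = 1.
  i=1: a_1=5, p_1 = 5*6 + 1 = 31, q_1 = 5*1 + 0 = 5.
  i=2: a_2=5, p_2 = 5*31 + 6 = 161, q_2 = 5*5 + 1 = 26.
  i=3: a_3=10, p_3 = 10*161 + 31 = 1641, q_3 = 10*26 + 5 = 265.
  i=4: a_4=2, p_4 = 2*1641 + 161 = 3443, q_4 = 2*265 + 26 = 556.
  i=5: a_5=2, p_5 = 2*3443 + 1641 = 8527, q_5 = 2*556 + 265 = 1377.

6/1, 31/5, 161/26, 1641/265, 3443/556, 8527/1377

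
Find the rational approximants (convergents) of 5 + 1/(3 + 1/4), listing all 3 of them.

Using the convergent recurrence p_i = a_i*p_{i-1} + p_{i-2}, q_i = a_i*q_{i-1} + q_{i-2} with p_{-2}=0, p_{-1}=1, q_{-2}=1, q_{-1}=0:
  i=0: a_0=5, p_0 = 5*1 + 0 = 5, q_0 = 5*0 + 1 = 1.
  i=1: a_1=3, p_1 = 3*5 + 1 = 16, q_1 = 3*1 + 0 = 3.
  i=2: a_2=4, p_2 = 4*16 + 5 = 69, q_2 = 4*3 + 1 = 13.

5/1, 16/3, 69/13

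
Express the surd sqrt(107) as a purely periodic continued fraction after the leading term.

[10; (2, 1, 9, 1, 2, 20)]

Write x_i = (sqrt(107) + m_i)/d_i with (m_0, d_0) = (0, 1). a_0 = floor(sqrt(107)) = 10, since 10^2 = 100 <= 107 < 121 = 11^2.
Iterate m_{i+1} = d_i*a_i - m_i, d_{i+1} = (107 - m_{i+1}^2)/d_i, a_{i+1} = floor((a_0 + m_{i+1})/d_{i+1}):
  m_1 = 1*10 - 0 = 10, d_1 = (107 - 10^2)/1 = 7/1 = 7, a_1 = floor((10 + 10)/7) = 2.
  m_2 = 7*2 - 10 = 4, d_2 = (107 - 4^2)/7 = 91/7 = 13, a_2 = floor((10 + 4)/13) = 1.
  m_3 = 13*1 - 4 = 9, d_3 = (107 - 9^2)/13 = 26/13 = 2, a_3 = floor((10 + 9)/2) = 9.
  m_4 = 2*9 - 9 = 9, d_4 = (107 - 9^2)/2 = 26/2 = 13, a_4 = floor((10 + 9)/13) = 1.
  m_5 = 13*1 - 9 = 4, d_5 = (107 - 4^2)/13 = 91/13 = 7, a_5 = floor((10 + 4)/7) = 2.
  m_6 = 7*2 - 4 = 10, d_6 = (107 - 10^2)/7 = 7/7 = 1, a_6 = floor((10 + 10)/1) = 20.
  m_7 = 1*20 - 10 = 10, d_7 = (107 - 10^2)/1 = 7/1 = 7: (m_7, d_7) = (m_1, d_1) = (10, 7), so from here the quotients repeat a_1, ..., a_6; the period length is 6.
Hence the expansion of sqrt(107) is a_0 = 10 followed by the repeating block 2, 1, 9, 1, 2, 20 (period 6).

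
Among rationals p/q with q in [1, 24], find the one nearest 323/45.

Expand x = 323/45 as a continued fraction with the Euclidean algorithm:
  323 = 7*45 + 8, so a_0 = 7.
  45 = 5*8 + 5, so a_1 = 5.
  8 = 1*5 + 3, so a_2 = 1.
  5 = 1*3 + 2, so a_3 = 1.
  3 = 1*2 + 1, so a_4 = 1.
  2 = 2*1 + 0, so a_5 = 2.
so x = [7; 5, 1, 1, 1, 2].
Convergents (p_i = a_i*p_{i-1} + p_{i-2}, q_i = a_i*q_{i-1} + q_{i-2} with p_{-2}=0, p_{-1}=1, q_{-2}=1, q_{-1}=0), until the denominator exceeds 24:
  i=0: a_0=7, p_0 = 7*1 + 0 = 7, q_0 = 7*0 + 1 = 1.
  i=1: a_1=5, p_1 = 5*7 + 1 = 36, q_1 = 5*1 + 0 = 5.
  i=2: a_2=1, p_2 = 1*36 + 7 = 43, q_2 = 1*5 + 1 = 6.
  i=3: a_3=1, p_3 = 1*43 + 36 = 79, q_3 = 1*6 + 5 = 11.
  i=4: a_4=1, p_4 = 1*79 + 43 = 122, q_4 = 1*11 + 6 = 17.
  i=5: a_5=2, p_5 = 2*122 + 79 = 323, q_5 = 2*17 + 11 = 45.
q_5 = 45 > 24, so the last convergent with denominator <= 24 is p_4/q_4 = 122/17.
The closest fraction with denominator <= 24 is either p_4/q_4 or the intermediate fraction (k*p_4 + p_3)/(k*q_4 + q_3) with the largest k >= 1 whose denominator stays <= 24; these approach x as k grows, and every other convergent or intermediate fraction in range is farther away.
Largest k: floor((24 - q_3)/q_4) = floor((24 - 11)/17) = 0.
Since k = 0, no intermediate fraction beyond p_4/q_4 has denominator <= 24, so the convergent 122/17 is the closest (its error is |323*17 - 122*45|/(45*17) = 1/765).

122/17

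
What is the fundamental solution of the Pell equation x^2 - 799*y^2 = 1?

First expand sqrt(799) as a continued fraction. With x_i = (sqrt(799) + m_i)/d_i and (m_0, d_0) = (0, 1): a_0 = floor(sqrt(799)) = 28, since 28^2 = 784 <= 799 < 841 = 29^2.
Iterate m_{i+1} = d_i*a_i - m_i, d_{i+1} = (799 - m_{i+1}^2)/d_i, a_{i+1} = floor((a_0 + m_{i+1})/d_{i+1}):
  m_1 = 1*28 - 0 = 28, d_1 = (799 - 28^2)/1 = 15/1 = 15, a_1 = floor((28 + 28)/15) = 3.
  m_2 = 15*3 - 28 = 17, d_2 = (799 - 17^2)/15 = 510/15 = 34, a_2 = floor((28 + 17)/34) = 1.
  m_3 = 34*1 - 17 = 17, d_3 = (799 - 17^2)/34 = 510/34 = 15, a_3 = floor((28 + 17)/15) = 3.
  m_4 = 15*3 - 17 = 28, d_4 = (799 - 28^2)/15 = 15/15 = 1, a_4 = floor((28 + 28)/1) = 56.
  m_5 = 1*56 - 28 = 28, d_5 = (799 - 28^2)/1 = 15/1 = 15: (m_5, d_5) = (m_1, d_1) = (28, 15), so from here the quotients repeat a_1, ..., a_4; the period length is 4.
So sqrt(799) = [28; (3, 1, 3, 56)] with period length k = 4.
k is even, so the fundamental solution of x^2 - 799y^2 = 1 is (p_{k-1}, q_{k-1}) = (p_3, q_3); compute convergents through index 3.
Convergents (p_i = a_i*p_{i-1} + p_{i-2}, q_i = a_i*q_{i-1} + q_{i-2} with p_{-2}=0, p_{-1}=1, q_{-2}=1, q_{-1}=0):
  i=0: a_0=28, p_0 = 28*1 + 0 = 28, q_0 = 28*0 + 1 = 1.
  i=1: a_1=3, p_1 = 3*28 + 1 = 85, q_1 = 3*1 + 0 = 3.
  i=2: a_2=1, p_2 = 1*85 + 28 = 113, q_2 = 1*3 + 1 = 4.
  i=3: a_3=3, p_3 = 3*113 + 85 = 424, q_3 = 3*4 + 3 = 15.
Check: 424^2 - 799*15^2 = 179776 - 179775 = 1, so (x, y) = (424, 15) solves the equation, and by the theorem it is the least positive solution.

(x, y) = (424, 15)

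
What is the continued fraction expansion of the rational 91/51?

Run the Euclidean algorithm on 91 and 51; the successive quotients are the partial quotients a_0, a_1, ... (each step inverts the fractional part left over by the previous one):
  91 = 1*51 + 40, so a_0 = 1.
  51 = 1*40 + 11, so a_1 = 1.
  40 = 3*11 + 7, so a_2 = 3.
  11 = 1*7 + 4, so a_3 = 1.
  7 = 1*4 + 3, so a_4 = 1.
  4 = 1*3 + 1, so a_5 = 1.
  3 = 3*1 + 0, so a_6 = 3.
The remainder reaches 0 after 7 divisions, so the expansion has 7 partial quotients, read off in order.

[1; 1, 3, 1, 1, 1, 3]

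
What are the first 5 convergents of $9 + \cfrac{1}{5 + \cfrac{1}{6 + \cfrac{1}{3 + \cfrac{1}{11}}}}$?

9/1, 46/5, 285/31, 901/98, 10196/1109

Using the convergent recurrence p_i = a_i*p_{i-1} + p_{i-2}, q_i = a_i*q_{i-1} + q_{i-2} with p_{-2}=0, p_{-1}=1, q_{-2}=1, q_{-1}=0:
  i=0: a_0=9, p_0 = 9*1 + 0 = 9, q_0 = 9*0 + 1 = 1.
  i=1: a_1=5, p_1 = 5*9 + 1 = 46, q_1 = 5*1 + 0 = 5.
  i=2: a_2=6, p_2 = 6*46 + 9 = 285, q_2 = 6*5 + 1 = 31.
  i=3: a_3=3, p_3 = 3*285 + 46 = 901, q_3 = 3*31 + 5 = 98.
  i=4: a_4=11, p_4 = 11*901 + 285 = 10196, q_4 = 11*98 + 31 = 1109.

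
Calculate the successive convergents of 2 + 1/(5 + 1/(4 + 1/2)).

2/1, 11/5, 46/21, 103/47

Using the convergent recurrence p_i = a_i*p_{i-1} + p_{i-2}, q_i = a_i*q_{i-1} + q_{i-2} with p_{-2}=0, p_{-1}=1, q_{-2}=1, q_{-1}=0:
  i=0: a_0=2, p_0 = 2*1 + 0 = 2, q_0 = 2*0 + 1 = 1.
  i=1: a_1=5, p_1 = 5*2 + 1 = 11, q_1 = 5*1 + 0 = 5.
  i=2: a_2=4, p_2 = 4*11 + 2 = 46, q_2 = 4*5 + 1 = 21.
  i=3: a_3=2, p_3 = 2*46 + 11 = 103, q_3 = 2*21 + 5 = 47.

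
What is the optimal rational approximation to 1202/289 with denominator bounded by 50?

183/44

Expand x = 1202/289 as a continued fraction with the Euclidean algorithm:
  1202 = 4*289 + 46, so a_0 = 4.
  289 = 6*46 + 13, so a_1 = 6.
  46 = 3*13 + 7, so a_2 = 3.
  13 = 1*7 + 6, so a_3 = 1.
  7 = 1*6 + 1, so a_4 = 1.
  6 = 6*1 + 0, so a_5 = 6.
so x = [4; 6, 3, 1, 1, 6].
Convergents (p_i = a_i*p_{i-1} + p_{i-2}, q_i = a_i*q_{i-1} + q_{i-2} with p_{-2}=0, p_{-1}=1, q_{-2}=1, q_{-1}=0), until the denominator exceeds 50:
  i=0: a_0=4, p_0 = 4*1 + 0 = 4, q_0 = 4*0 + 1 = 1.
  i=1: a_1=6, p_1 = 6*4 + 1 = 25, q_1 = 6*1 + 0 = 6.
  i=2: a_2=3, p_2 = 3*25 + 4 = 79, q_2 = 3*6 + 1 = 19.
  i=3: a_3=1, p_3 = 1*79 + 25 = 104, q_3 = 1*19 + 6 = 25.
  i=4: a_4=1, p_4 = 1*104 + 79 = 183, q_4 = 1*25 + 19 = 44.
  i=5: a_5=6, p_5 = 6*183 + 104 = 1202, q_5 = 6*44 + 25 = 289.
q_5 = 289 > 50, so the last convergent with denominator <= 50 is p_4/q_4 = 183/44.
The closest fraction with denominator <= 50 is either p_4/q_4 or the intermediate fraction (k*p_4 + p_3)/(k*q_4 + q_3) with the largest k >= 1 whose denominator stays <= 50; these approach x as k grows, and every other convergent or intermediate fraction in range is farther away.
Largest k: floor((50 - q_3)/q_4) = floor((50 - 25)/44) = 0.
Since k = 0, no intermediate fraction beyond p_4/q_4 has denominator <= 50, so the convergent 183/44 is the closest (its error is |1202*44 - 183*289|/(289*44) = 1/12716).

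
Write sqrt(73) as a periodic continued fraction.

Write x_i = (sqrt(73) + m_i)/d_i with (m_0, d_0) = (0, 1). a_0 = floor(sqrt(73)) = 8, since 8^2 = 64 <= 73 < 81 = 9^2.
Iterate m_{i+1} = d_i*a_i - m_i, d_{i+1} = (73 - m_{i+1}^2)/d_i, a_{i+1} = floor((a_0 + m_{i+1})/d_{i+1}):
  m_1 = 1*8 - 0 = 8, d_1 = (73 - 8^2)/1 = 9/1 = 9, a_1 = floor((8 + 8)/9) = 1.
  m_2 = 9*1 - 8 = 1, d_2 = (73 - 1^2)/9 = 72/9 = 8, a_2 = floor((8 + 1)/8) = 1.
  m_3 = 8*1 - 1 = 7, d_3 = (73 - 7^2)/8 = 24/8 = 3, a_3 = floor((8 + 7)/3) = 5.
  m_4 = 3*5 - 7 = 8, d_4 = (73 - 8^2)/3 = 9/3 = 3, a_4 = floor((8 + 8)/3) = 5.
  m_5 = 3*5 - 8 = 7, d_5 = (73 - 7^2)/3 = 24/3 = 8, a_5 = floor((8 + 7)/8) = 1.
  m_6 = 8*1 - 7 = 1, d_6 = (73 - 1^2)/8 = 72/8 = 9, a_6 = floor((8 + 1)/9) = 1.
  m_7 = 9*1 - 1 = 8, d_7 = (73 - 8^2)/9 = 9/9 = 1, a_7 = floor((8 + 8)/1) = 16.
  m_8 = 1*16 - 8 = 8, d_8 = (73 - 8^2)/1 = 9/1 = 9: (m_8, d_8) = (m_1, d_1) = (8, 9), so from here the quotients repeat a_1, ..., a_7; the period length is 7.
Hence the expansion of sqrt(73) is a_0 = 8 followed by the repeating block 1, 1, 5, 5, 1, 1, 16 (period 7).

[8; (1, 1, 5, 5, 1, 1, 16)]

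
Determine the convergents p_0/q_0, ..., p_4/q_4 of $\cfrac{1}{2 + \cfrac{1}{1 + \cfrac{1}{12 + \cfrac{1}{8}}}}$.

0/1, 1/2, 1/3, 13/38, 105/307

Using the convergent recurrence p_i = a_i*p_{i-1} + p_{i-2}, q_i = a_i*q_{i-1} + q_{i-2} with p_{-2}=0, p_{-1}=1, q_{-2}=1, q_{-1}=0:
  i=0: a_0=0, p_0 = 0*1 + 0 = 0, q_0 = 0*0 + 1 = 1.
  i=1: a_1=2, p_1 = 2*0 + 1 = 1, q_1 = 2*1 + 0 = 2.
  i=2: a_2=1, p_2 = 1*1 + 0 = 1, q_2 = 1*2 + 1 = 3.
  i=3: a_3=12, p_3 = 12*1 + 1 = 13, q_3 = 12*3 + 2 = 38.
  i=4: a_4=8, p_4 = 8*13 + 1 = 105, q_4 = 8*38 + 3 = 307.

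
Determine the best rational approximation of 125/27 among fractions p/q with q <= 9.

37/8

Expand x = 125/27 as a continued fraction with the Euclidean algorithm:
  125 = 4*27 + 17, so a_0 = 4.
  27 = 1*17 + 10, so a_1 = 1.
  17 = 1*10 + 7, so a_2 = 1.
  10 = 1*7 + 3, so a_3 = 1.
  7 = 2*3 + 1, so a_4 = 2.
  3 = 3*1 + 0, so a_5 = 3.
so x = [4; 1, 1, 1, 2, 3].
Convergents (p_i = a_i*p_{i-1} + p_{i-2}, q_i = a_i*q_{i-1} + q_{i-2} with p_{-2}=0, p_{-1}=1, q_{-2}=1, q_{-1}=0), until the denominator exceeds 9:
  i=0: a_0=4, p_0 = 4*1 + 0 = 4, q_0 = 4*0 + 1 = 1.
  i=1: a_1=1, p_1 = 1*4 + 1 = 5, q_1 = 1*1 + 0 = 1.
  i=2: a_2=1, p_2 = 1*5 + 4 = 9, q_2 = 1*1 + 1 = 2.
  i=3: a_3=1, p_3 = 1*9 + 5 = 14, q_3 = 1*2 + 1 = 3.
  i=4: a_4=2, p_4 = 2*14 + 9 = 37, q_4 = 2*3 + 2 = 8.
  i=5: a_5=3, p_5 = 3*37 + 14 = 125, q_5 = 3*8 + 3 = 27.
q_5 = 27 > 9, so the last convergent with denominator <= 9 is p_4/q_4 = 37/8.
The closest fraction with denominator <= 9 is either p_4/q_4 or the intermediate fraction (k*p_4 + p_3)/(k*q_4 + q_3) with the largest k >= 1 whose denominator stays <= 9; these approach x as k grows, and every other convergent or intermediate fraction in range is farther away.
Largest k: floor((9 - q_3)/q_4) = floor((9 - 3)/8) = 0.
Since k = 0, no intermediate fraction beyond p_4/q_4 has denominator <= 9, so the convergent 37/8 is the closest (its error is |125*8 - 37*27|/(27*8) = 1/216).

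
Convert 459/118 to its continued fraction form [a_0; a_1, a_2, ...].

Run the Euclidean algorithm on 459 and 118; the successive quotients are the partial quotients a_0, a_1, ... (each step inverts the fractional part left over by the previous one):
  459 = 3*118 + 105, so a_0 = 3.
  118 = 1*105 + 13, so a_1 = 1.
  105 = 8*13 + 1, so a_2 = 8.
  13 = 13*1 + 0, so a_3 = 13.
The remainder reaches 0 after 4 divisions, so the expansion has 4 partial quotients, read off in order.

[3; 1, 8, 13]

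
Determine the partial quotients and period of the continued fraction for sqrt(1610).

[40; (8, 80)]

Write x_i = (sqrt(1610) + m_i)/d_i with (m_0, d_0) = (0, 1). a_0 = floor(sqrt(1610)) = 40, since 40^2 = 1600 <= 1610 < 1681 = 41^2.
Iterate m_{i+1} = d_i*a_i - m_i, d_{i+1} = (1610 - m_{i+1}^2)/d_i, a_{i+1} = floor((a_0 + m_{i+1})/d_{i+1}):
  m_1 = 1*40 - 0 = 40, d_1 = (1610 - 40^2)/1 = 10/1 = 10, a_1 = floor((40 + 40)/10) = 8.
  m_2 = 10*8 - 40 = 40, d_2 = (1610 - 40^2)/10 = 10/10 = 1, a_2 = floor((40 + 40)/1) = 80.
  m_3 = 1*80 - 40 = 40, d_3 = (1610 - 40^2)/1 = 10/1 = 10: (m_3, d_3) = (m_1, d_1) = (40, 10), so from here the quotients repeat a_1, a_2; the period length is 2.
Hence the expansion of sqrt(1610) is a_0 = 40 followed by the repeating block 8, 80 (period 2).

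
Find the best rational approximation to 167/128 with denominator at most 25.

Expand x = 167/128 as a continued fraction with the Euclidean algorithm:
  167 = 1*128 + 39, so a_0 = 1.
  128 = 3*39 + 11, so a_1 = 3.
  39 = 3*11 + 6, so a_2 = 3.
  11 = 1*6 + 5, so a_3 = 1.
  6 = 1*5 + 1, so a_4 = 1.
  5 = 5*1 + 0, so a_5 = 5.
so x = [1; 3, 3, 1, 1, 5].
Convergents (p_i = a_i*p_{i-1} + p_{i-2}, q_i = a_i*q_{i-1} + q_{i-2} with p_{-2}=0, p_{-1}=1, q_{-2}=1, q_{-1}=0), until the denominator exceeds 25:
  i=0: a_0=1, p_0 = 1*1 + 0 = 1, q_0 = 1*0 + 1 = 1.
  i=1: a_1=3, p_1 = 3*1 + 1 = 4, q_1 = 3*1 + 0 = 3.
  i=2: a_2=3, p_2 = 3*4 + 1 = 13, q_2 = 3*3 + 1 = 10.
  i=3: a_3=1, p_3 = 1*13 + 4 = 17, q_3 = 1*10 + 3 = 13.
  i=4: a_4=1, p_4 = 1*17 + 13 = 30, q_4 = 1*13 + 10 = 23.
  i=5: a_5=5, p_5 = 5*30 + 17 = 167, q_5 = 5*23 + 13 = 128.
q_5 = 128 > 25, so the last convergent with denominator <= 25 is p_4/q_4 = 30/23.
The closest fraction with denominator <= 25 is either p_4/q_4 or the intermediate fraction (k*p_4 + p_3)/(k*q_4 + q_3) with the largest k >= 1 whose denominator stays <= 25; these approach x as k grows, and every other convergent or intermediate fraction in range is farther away.
Largest k: floor((25 - q_3)/q_4) = floor((25 - 13)/23) = 0.
Since k = 0, no intermediate fraction beyond p_4/q_4 has denominator <= 25, so the convergent 30/23 is the closest (its error is |167*23 - 30*128|/(128*23) = 1/2944).

30/23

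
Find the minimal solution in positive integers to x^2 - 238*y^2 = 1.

First expand sqrt(238) as a continued fraction. With x_i = (sqrt(238) + m_i)/d_i and (m_0, d_0) = (0, 1): a_0 = floor(sqrt(238)) = 15, since 15^2 = 225 <= 238 < 256 = 16^2.
Iterate m_{i+1} = d_i*a_i - m_i, d_{i+1} = (238 - m_{i+1}^2)/d_i, a_{i+1} = floor((a_0 + m_{i+1})/d_{i+1}):
  m_1 = 1*15 - 0 = 15, d_1 = (238 - 15^2)/1 = 13/1 = 13, a_1 = floor((15 + 15)/13) = 2.
  m_2 = 13*2 - 15 = 11, d_2 = (238 - 11^2)/13 = 117/13 = 9, a_2 = floor((15 + 11)/9) = 2.
  m_3 = 9*2 - 11 = 7, d_3 = (238 - 7^2)/9 = 189/9 = 21, a_3 = floor((15 + 7)/21) = 1.
  m_4 = 21*1 - 7 = 14, d_4 = (238 - 14^2)/21 = 42/21 = 2, a_4 = floor((15 + 14)/2) = 14.
  m_5 = 2*14 - 14 = 14, d_5 = (238 - 14^2)/2 = 42/2 = 21, a_5 = floor((15 + 14)/21) = 1.
  m_6 = 21*1 - 14 = 7, d_6 = (238 - 7^2)/21 = 189/21 = 9, a_6 = floor((15 + 7)/9) = 2.
  m_7 = 9*2 - 7 = 11, d_7 = (238 - 11^2)/9 = 117/9 = 13, a_7 = floor((15 + 11)/13) = 2.
  m_8 = 13*2 - 11 = 15, d_8 = (238 - 15^2)/13 = 13/13 = 1, a_8 = floor((15 + 15)/1) = 30.
  m_9 = 1*30 - 15 = 15, d_9 = (238 - 15^2)/1 = 13/1 = 13: (m_9, d_9) = (m_1, d_1) = (15, 13), so from here the quotients repeat a_1, ..., a_8; the period length is 8.
So sqrt(238) = [15; (2, 2, 1, 14, 1, 2, 2, 30)] with period length k = 8.
k is even, so the fundamental solution of x^2 - 238y^2 = 1 is (p_{k-1}, q_{k-1}) = (p_7, q_7); compute convergents through index 7.
Convergents (p_i = a_i*p_{i-1} + p_{i-2}, q_i = a_i*q_{i-1} + q_{i-2} with p_{-2}=0, p_{-1}=1, q_{-2}=1, q_{-1}=0):
  i=0: a_0=15, p_0 = 15*1 + 0 = 15, q_0 = 15*0 + 1 = 1.
  i=1: a_1=2, p_1 = 2*15 + 1 = 31, q_1 = 2*1 + 0 = 2.
  i=2: a_2=2, p_2 = 2*31 + 15 = 77, q_2 = 2*2 + 1 = 5.
  i=3: a_3=1, p_3 = 1*77 + 31 = 108, q_3 = 1*5 + 2 = 7.
  i=4: a_4=14, p_4 = 14*108 + 77 = 1589, q_4 = 14*7 + 5 = 103.
  i=5: a_5=1, p_5 = 1*1589 + 108 = 1697, q_5 = 1*103 + 7 = 110.
  i=6: a_6=2, p_6 = 2*1697 + 1589 = 4983, q_6 = 2*110 + 103 = 323.
  i=7: a_7=2, p_7 = 2*4983 + 1697 = 11663, q_7 = 2*323 + 110 = 756.
Check: 11663^2 - 238*756^2 = 136025569 - 136025568 = 1, so (x, y) = (11663, 756) solves the equation, and by the theorem it is the least positive solution.

(x, y) = (11663, 756)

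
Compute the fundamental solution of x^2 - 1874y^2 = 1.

First expand sqrt(1874) as a continued fraction. With x_i = (sqrt(1874) + m_i)/d_i and (m_0, d_0) = (0, 1): a_0 = floor(sqrt(1874)) = 43, since 43^2 = 1849 <= 1874 < 1936 = 44^2.
Iterate m_{i+1} = d_i*a_i - m_i, d_{i+1} = (1874 - m_{i+1}^2)/d_i, a_{i+1} = floor((a_0 + m_{i+1})/d_{i+1}):
  m_1 = 1*43 - 0 = 43, d_1 = (1874 - 43^2)/1 = 25/1 = 25, a_1 = floor((43 + 43)/25) = 3.
  m_2 = 25*3 - 43 = 32, d_2 = (1874 - 32^2)/25 = 850/25 = 34, a_2 = floor((43 + 32)/34) = 2.
  m_3 = 34*2 - 32 = 36, d_3 = (1874 - 36^2)/34 = 578/34 = 17, a_3 = floor((43 + 36)/17) = 4.
  m_4 = 17*4 - 36 = 32, d_4 = (1874 - 32^2)/17 = 850/17 = 50, a_4 = floor((43 + 32)/50) = 1.
  m_5 = 50*1 - 32 = 18, d_5 = (1874 - 18^2)/50 = 1550/50 = 31, a_5 = floor((43 + 18)/31) = 1.
  m_6 = 31*1 - 18 = 13, d_6 = (1874 - 13^2)/31 = 1705/31 = 55, a_6 = floor((43 + 13)/55) = 1.
  m_7 = 55*1 - 13 = 42, d_7 = (1874 - 42^2)/55 = 110/55 = 2, a_7 = floor((43 + 42)/2) = 42.
  m_8 = 2*42 - 42 = 42, d_8 = (1874 - 42^2)/2 = 110/2 = 55, a_8 = floor((43 + 42)/55) = 1.
  m_9 = 55*1 - 42 = 13, d_9 = (1874 - 13^2)/55 = 1705/55 = 31, a_9 = floor((43 + 13)/31) = 1.
  m_10 = 31*1 - 13 = 18, d_10 = (1874 - 18^2)/31 = 1550/31 = 50, a_10 = floor((43 + 18)/50) = 1.
  m_11 = 50*1 - 18 = 32, d_11 = (1874 - 32^2)/50 = 850/50 = 17, a_11 = floor((43 + 32)/17) = 4.
  m_12 = 17*4 - 32 = 36, d_12 = (1874 - 36^2)/17 = 578/17 = 34, a_12 = floor((43 + 36)/34) = 2.
  m_13 = 34*2 - 36 = 32, d_13 = (1874 - 32^2)/34 = 850/34 = 25, a_13 = floor((43 + 32)/25) = 3.
  m_14 = 25*3 - 32 = 43, d_14 = (1874 - 43^2)/25 = 25/25 = 1, a_14 = floor((43 + 43)/1) = 86.
  m_15 = 1*86 - 43 = 43, d_15 = (1874 - 43^2)/1 = 25/1 = 25: (m_15, d_15) = (m_1, d_1) = (43, 25), so from here the quotients repeat a_1, ..., a_14; the period length is 14.
So sqrt(1874) = [43; (3, 2, 4, 1, 1, 1, 42, 1, 1, 1, 4, 2, 3, 86)] with period length k = 14.
k is even, so the fundamental solution of x^2 - 1874y^2 = 1 is (p_{k-1}, q_{k-1}) = (p_13, q_13); compute convergents through index 13.
Convergents (p_i = a_i*p_{i-1} + p_{i-2}, q_i = a_i*q_{i-1} + q_{i-2} with p_{-2}=0, p_{-1}=1, q_{-2}=1, q_{-1}=0):
  i=0: a_0=43, p_0 = 43*1 + 0 = 43, q_0 = 43*0 + 1 = 1.
  i=1: a_1=3, p_1 = 3*43 + 1 = 130, q_1 = 3*1 + 0 = 3.
  i=2: a_2=2, p_2 = 2*130 + 43 = 303, q_2 = 2*3 + 1 = 7.
  i=3: a_3=4, p_3 = 4*303 + 130 = 1342, q_3 = 4*7 + 3 = 31.
  i=4: a_4=1, p_4 = 1*1342 + 303 = 1645, q_4 = 1*31 + 7 = 38.
  i=5: a_5=1, p_5 = 1*1645 + 1342 = 2987, q_5 = 1*38 + 31 = 69.
  i=6: a_6=1, p_6 = 1*2987 + 1645 = 4632, q_6 = 1*69 + 38 = 107.
  i=7: a_7=42, p_7 = 42*4632 + 2987 = 197531, q_7 = 42*107 + 69 = 4563.
  i=8: a_8=1, p_8 = 1*197531 + 4632 = 202163, q_8 = 1*4563 + 107 = 4670.
  i=9: a_9=1, p_9 = 1*202163 + 197531 = 399694, q_9 = 1*4670 + 4563 = 9233.
  i=10: a_10=1, p_10 = 1*399694 + 202163 = 601857, q_10 = 1*9233 + 4670 = 13903.
  i=11: a_11=4, p_11 = 4*601857 + 399694 = 2807122, q_11 = 4*13903 + 9233 = 64845.
  i=12: a_12=2, p_12 = 2*2807122 + 601857 = 6216101, q_12 = 2*64845 + 13903 = 143593.
  i=13: a_13=3, p_13 = 3*6216101 + 2807122 = 21455425, q_13 = 3*143593 + 64845 = 495624.
Check: 21455425^2 - 1874*495624^2 = 460335261930625 - 460335261930624 = 1, so (x, y) = (21455425, 495624) solves the equation, and by the theorem it is the least positive solution.

(x, y) = (21455425, 495624)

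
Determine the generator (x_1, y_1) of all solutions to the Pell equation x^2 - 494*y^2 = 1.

First expand sqrt(494) as a continued fraction. With x_i = (sqrt(494) + m_i)/d_i and (m_0, d_0) = (0, 1): a_0 = floor(sqrt(494)) = 22, since 22^2 = 484 <= 494 < 529 = 23^2.
Iterate m_{i+1} = d_i*a_i - m_i, d_{i+1} = (494 - m_{i+1}^2)/d_i, a_{i+1} = floor((a_0 + m_{i+1})/d_{i+1}):
  m_1 = 1*22 - 0 = 22, d_1 = (494 - 22^2)/1 = 10/1 = 10, a_1 = floor((22 + 22)/10) = 4.
  m_2 = 10*4 - 22 = 18, d_2 = (494 - 18^2)/10 = 170/10 = 17, a_2 = floor((22 + 18)/17) = 2.
  m_3 = 17*2 - 18 = 16, d_3 = (494 - 16^2)/17 = 238/17 = 14, a_3 = floor((22 + 16)/14) = 2.
  m_4 = 14*2 - 16 = 12, d_4 = (494 - 12^2)/14 = 350/14 = 25, a_4 = floor((22 + 12)/25) = 1.
  m_5 = 25*1 - 12 = 13, d_5 = (494 - 13^2)/25 = 325/25 = 13, a_5 = floor((22 + 13)/13) = 2.
  m_6 = 13*2 - 13 = 13, d_6 = (494 - 13^2)/13 = 325/13 = 25, a_6 = floor((22 + 13)/25) = 1.
  m_7 = 25*1 - 13 = 12, d_7 = (494 - 12^2)/25 = 350/25 = 14, a_7 = floor((22 + 12)/14) = 2.
  m_8 = 14*2 - 12 = 16, d_8 = (494 - 16^2)/14 = 238/14 = 17, a_8 = floor((22 + 16)/17) = 2.
  m_9 = 17*2 - 16 = 18, d_9 = (494 - 18^2)/17 = 170/17 = 10, a_9 = floor((22 + 18)/10) = 4.
  m_10 = 10*4 - 18 = 22, d_10 = (494 - 22^2)/10 = 10/10 = 1, a_10 = floor((22 + 22)/1) = 44.
  m_11 = 1*44 - 22 = 22, d_11 = (494 - 22^2)/1 = 10/1 = 10: (m_11, d_11) = (m_1, d_1) = (22, 10), so from here the quotients repeat a_1, ..., a_10; the period length is 10.
So sqrt(494) = [22; (4, 2, 2, 1, 2, 1, 2, 2, 4, 44)] with period length k = 10.
k is even, so the fundamental solution of x^2 - 494y^2 = 1 is (p_{k-1}, q_{k-1}) = (p_9, q_9); compute convergents through index 9.
Convergents (p_i = a_i*p_{i-1} + p_{i-2}, q_i = a_i*q_{i-1} + q_{i-2} with p_{-2}=0, p_{-1}=1, q_{-2}=1, q_{-1}=0):
  i=0: a_0=22, p_0 = 22*1 + 0 = 22, q_0 = 22*0 + 1 = 1.
  i=1: a_1=4, p_1 = 4*22 + 1 = 89, q_1 = 4*1 + 0 = 4.
  i=2: a_2=2, p_2 = 2*89 + 22 = 200, q_2 = 2*4 + 1 = 9.
  i=3: a_3=2, p_3 = 2*200 + 89 = 489, q_3 = 2*9 + 4 = 22.
  i=4: a_4=1, p_4 = 1*489 + 200 = 689, q_4 = 1*22 + 9 = 31.
  i=5: a_5=2, p_5 = 2*689 + 489 = 1867, q_5 = 2*31 + 22 = 84.
  i=6: a_6=1, p_6 = 1*1867 + 689 = 2556, q_6 = 1*84 + 31 = 115.
  i=7: a_7=2, p_7 = 2*2556 + 1867 = 6979, q_7 = 2*115 + 84 = 314.
  i=8: a_8=2, p_8 = 2*6979 + 2556 = 16514, q_8 = 2*314 + 115 = 743.
  i=9: a_9=4, p_9 = 4*16514 + 6979 = 73035, q_9 = 4*743 + 314 = 3286.
Check: 73035^2 - 494*3286^2 = 5334111225 - 5334111224 = 1, so (x, y) = (73035, 3286) solves the equation, and by the theorem it is the least positive solution.

(x, y) = (73035, 3286)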